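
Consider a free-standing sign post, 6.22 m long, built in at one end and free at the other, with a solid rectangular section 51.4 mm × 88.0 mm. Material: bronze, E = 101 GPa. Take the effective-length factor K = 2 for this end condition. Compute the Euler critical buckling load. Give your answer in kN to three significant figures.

Buckling occurs about the weak axis: I_min = h·b³/12 with b = 51.4 mm (the shorter side).
I_min = 88.0×51.4³/12 = 9.958×10^5 mm⁴
I = 9.958×10^5 mm⁴ = 9.958×10^-7 m⁴
Effective length L_e = K·L = 2 × 6.22 = 12.44 m
P_cr = π²EI / L_e² = π² × 101×10⁹ × 9.958×10^-7 / 12.44² = 6.415×10^3 N

P_cr ≈ 6.41 kN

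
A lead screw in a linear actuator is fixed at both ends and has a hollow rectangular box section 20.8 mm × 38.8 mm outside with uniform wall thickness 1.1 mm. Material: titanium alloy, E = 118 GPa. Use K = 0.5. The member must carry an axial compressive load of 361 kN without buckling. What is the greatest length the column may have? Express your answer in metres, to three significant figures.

Inner dimensions: h_i = 38.8 − 2×1.1 = 36.60 mm, b_i = 20.8 − 2×1.1 = 18.60 mm
Weak-axis I_min = (h_o·b_o³ − h_i·b_i³)/12 with b_o = 20.8, b_i = 18.60 mm (shorter outer/inner sides).
I_min = (38.8×20.8³ − 36.60×18.60³)/12 = 9.470×10^3 mm⁴
I = 9.470×10^-9 m⁴
At the buckling limit P_cr = P = 3.610×10^5 N
From P_cr = π²EI/(K·L)²:  L = (1/K)·√(π²EI/P_cr) = (1/0.5)·√(π²×1.18×10^11×9.470×10^-9/3.610×10^5)
L = 0.350 m

L_max ≈ 0.350 m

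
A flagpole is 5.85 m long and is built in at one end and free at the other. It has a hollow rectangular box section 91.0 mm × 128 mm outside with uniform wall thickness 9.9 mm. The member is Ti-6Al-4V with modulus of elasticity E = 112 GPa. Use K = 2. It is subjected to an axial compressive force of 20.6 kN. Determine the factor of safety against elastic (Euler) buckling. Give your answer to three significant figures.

n ≈ 1.88

Inner dimensions: h_i = 128 − 2×9.9 = 108.2 mm, b_i = 91.0 − 2×9.9 = 71.20 mm
Weak-axis I_min = (h_o·b_o³ − h_i·b_i³)/12 with b_o = 91.0, b_i = 71.20 mm (shorter outer/inner sides).
I_min = (128×91.0³ − 108.2×71.20³)/12 = 4.784×10^6 mm⁴
I = 4.784×10^6 mm⁴ = 4.784×10^-6 m⁴
Effective length L_e = K·L = 2 × 5.85 = 11.70 m
P_cr = π²EI / L_e² = π² × 112×10⁹ × 4.784×10^-6 / 11.70² = 3.863×10^4 N
Factor of safety n = P_cr / P = 38.628 / 20.6 = 1.88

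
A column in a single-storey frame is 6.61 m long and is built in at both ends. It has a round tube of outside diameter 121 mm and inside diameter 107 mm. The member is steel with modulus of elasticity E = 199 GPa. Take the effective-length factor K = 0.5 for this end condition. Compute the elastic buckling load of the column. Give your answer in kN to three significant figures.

d_o = 121 mm, d_i = 107 mm
I = π(d_o⁴ − d_i⁴)/64 = π(121⁴ − 107.0⁴)/64 = 4.088×10^6 mm⁴
I = 4.088×10^6 mm⁴ = 4.088×10^-6 m⁴
Effective length L_e = K·L = 0.5 × 6.61 = 3.305 m
P_cr = π²EI / L_e² = π² × 199×10⁹ × 4.088×10^-6 / 3.305² = 7.350×10^5 N

P_cr ≈ 735 kN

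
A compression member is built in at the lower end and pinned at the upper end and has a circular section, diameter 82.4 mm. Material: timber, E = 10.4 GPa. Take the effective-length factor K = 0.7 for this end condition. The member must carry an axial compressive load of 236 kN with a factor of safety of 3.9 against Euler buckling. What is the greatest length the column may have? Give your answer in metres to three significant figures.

I = πd⁴/64 = π×82.4⁴/64 = 2.263×10^6 mm⁴
I = 2.263×10^-6 m⁴
Required critical load P_cr = n·P = 3.9 × 236 = 920.4 kN = 9.204×10^5 N
From P_cr = π²EI/(K·L)²:  L = (1/K)·√(π²EI/P_cr) = (1/0.7)·√(π²×1.04×10^10×2.263×10^-6/9.204×10^5)
L = 0.718 m

L_max ≈ 0.718 m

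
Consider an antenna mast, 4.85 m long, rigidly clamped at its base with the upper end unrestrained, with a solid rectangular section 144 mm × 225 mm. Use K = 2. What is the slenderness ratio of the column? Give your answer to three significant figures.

λ ≈ 233

For a rectangle r_min = b/√12 = 144/√12 = 41.57 mm
L_e = K·L = 2 × 4.85 m = 9.700 m = 9700.0 mm
λ = L_e / r_min = 9700.0 / 41.57 = 233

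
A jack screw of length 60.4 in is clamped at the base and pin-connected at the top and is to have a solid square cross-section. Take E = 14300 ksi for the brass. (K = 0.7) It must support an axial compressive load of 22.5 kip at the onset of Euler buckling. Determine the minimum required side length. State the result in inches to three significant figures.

L_e = K·L = 0.7 × 60.4 = 42.28 in
Required I = P_cr·L_e²/(π²E) = 2.250×10^4 × 42.28² / (π² × 1.43×10^7) = 0.2850 in⁴
Solid square: I = a⁴/12  ⇒  a = (12I)^(1/4) = (12×0.2850)^(1/4) = 1.36 in

a ≈ 1.36 in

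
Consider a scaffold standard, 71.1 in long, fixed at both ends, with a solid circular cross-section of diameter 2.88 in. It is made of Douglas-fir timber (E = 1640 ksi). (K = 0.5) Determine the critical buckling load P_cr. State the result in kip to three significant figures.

I = πd⁴/64 = π×2.88⁴/64 = 3.377 in⁴
Effective length L_e = K·L = 0.5 × 71.1 = 35.55 in
P_cr = π²EI / L_e² = π² × 1640×10³ × 3.377 / 35.55² = 4.325×10^4 lb

P_cr ≈ 43.3 kip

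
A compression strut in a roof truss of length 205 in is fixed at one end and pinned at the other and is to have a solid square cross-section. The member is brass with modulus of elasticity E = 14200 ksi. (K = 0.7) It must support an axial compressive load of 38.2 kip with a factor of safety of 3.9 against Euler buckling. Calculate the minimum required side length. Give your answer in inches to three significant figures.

a ≈ 4.03 in

Required P_cr = n·P = 3.9 × 38.2 = 149.0 kip
L_e = K·L = 0.7 × 205 = 143.5 in
Required I = P_cr·L_e²/(π²E) = 1.490×10^5 × 143.5² / (π² × 1.42×10^7) = 21.89 in⁴
Solid square: I = a⁴/12  ⇒  a = (12I)^(1/4) = (12×21.89)^(1/4) = 4.03 in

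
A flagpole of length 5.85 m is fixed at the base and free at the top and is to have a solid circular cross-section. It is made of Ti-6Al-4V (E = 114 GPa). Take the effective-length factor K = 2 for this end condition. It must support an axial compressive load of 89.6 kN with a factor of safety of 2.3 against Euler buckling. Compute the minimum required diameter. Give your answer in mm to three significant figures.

d ≈ 150 mm

Required P_cr = n·P = 2.3 × 89.6 = 206.1 kN
L_e = K·L = 2 × 5.85 = 11.70 m
Required I = P_cr·L_e²/(π²E) = 2.061×10^5 × 11.70² / (π² × 1.14×10^11) = 2.507×10^-5 m⁴
I_req = 2.507×10^7 mm⁴
Solid circle: I = πd⁴/64  ⇒  d = (64I/π)^(1/4) = (64×2.507×10^7/π)^(1/4) = 150 mm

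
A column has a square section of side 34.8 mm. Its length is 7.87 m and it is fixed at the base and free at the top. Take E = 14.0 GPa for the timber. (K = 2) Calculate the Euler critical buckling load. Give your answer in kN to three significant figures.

P_cr ≈ 0.0682 kN

I = a⁴/12 = 34.8⁴/12 = 1.222×10^5 mm⁴
I = 1.222×10^5 mm⁴ = 1.222×10^-7 m⁴
Effective length L_e = K·L = 2 × 7.87 = 15.74 m
P_cr = π²EI / L_e² = π² × 14.0×10⁹ × 1.222×10^-7 / 15.74² = 68.16 N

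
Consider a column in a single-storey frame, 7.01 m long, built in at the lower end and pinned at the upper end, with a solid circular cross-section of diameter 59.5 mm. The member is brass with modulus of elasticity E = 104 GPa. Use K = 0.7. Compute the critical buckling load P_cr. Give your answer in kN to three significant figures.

P_cr ≈ 26.2 kN

I = πd⁴/64 = π×59.5⁴/64 = 6.152×10^5 mm⁴
I = 6.152×10^5 mm⁴ = 6.152×10^-7 m⁴
Effective length L_e = K·L = 0.7 × 7.01 = 4.907 m
P_cr = π²EI / L_e² = π² × 104×10⁹ × 6.152×10^-7 / 4.907² = 2.623×10^4 N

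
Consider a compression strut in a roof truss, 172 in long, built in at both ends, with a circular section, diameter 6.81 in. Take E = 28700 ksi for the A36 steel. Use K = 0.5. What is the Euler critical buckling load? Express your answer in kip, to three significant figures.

I = πd⁴/64 = π×6.81⁴/64 = 105.6 in⁴
Effective length L_e = K·L = 0.5 × 172 = 86.00 in
P_cr = π²EI / L_e² = π² × 28700×10³ × 105.6 / 86.00² = 4.043×10^6 lb

P_cr ≈ 4040 kip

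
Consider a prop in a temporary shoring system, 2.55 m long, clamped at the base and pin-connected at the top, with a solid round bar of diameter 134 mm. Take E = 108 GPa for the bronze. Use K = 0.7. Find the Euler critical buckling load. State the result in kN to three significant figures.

I = πd⁴/64 = π×134⁴/64 = 1.583×10^7 mm⁴
I = 1.583×10^7 mm⁴ = 1.583×10^-5 m⁴
Effective length L_e = K·L = 0.7 × 2.55 = 1.785 m
P_cr = π²EI / L_e² = π² × 108×10⁹ × 1.583×10^-5 / 1.785² = 5.295×10^6 N

P_cr ≈ 5290 kN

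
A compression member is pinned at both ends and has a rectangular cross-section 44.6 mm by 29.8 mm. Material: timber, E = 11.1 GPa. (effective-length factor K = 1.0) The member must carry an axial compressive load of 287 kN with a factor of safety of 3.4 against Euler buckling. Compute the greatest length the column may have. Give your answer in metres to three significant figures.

Buckling occurs about the weak axis: I_min = h·b³/12 with b = 29.8 mm (the shorter side).
I_min = 44.6×29.8³/12 = 9.836×10^4 mm⁴
I = 9.836×10^-8 m⁴
Required critical load P_cr = n·P = 3.4 × 287 = 975.8 kN = 9.758×10^5 N
From P_cr = π²EI/(K·L)²:  L = (1/K)·√(π²EI/P_cr) = (1/1)·√(π²×1.11×10^10×9.836×10^-8/9.758×10^5)
L = 0.105 m

L_max ≈ 0.105 m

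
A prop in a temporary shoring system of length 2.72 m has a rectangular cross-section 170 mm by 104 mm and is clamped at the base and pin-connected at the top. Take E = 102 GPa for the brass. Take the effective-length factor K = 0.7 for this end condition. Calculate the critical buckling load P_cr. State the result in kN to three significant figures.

Buckling occurs about the weak axis: I_min = h·b³/12 with b = 104 mm (the shorter side).
I_min = 170×104³/12 = 1.594×10^7 mm⁴
I = 1.594×10^7 mm⁴ = 1.594×10^-5 m⁴
Effective length L_e = K·L = 0.7 × 2.72 = 1.904 m
P_cr = π²EI / L_e² = π² × 102×10⁹ × 1.594×10^-5 / 1.904² = 4.425×10^6 N

P_cr ≈ 4430 kN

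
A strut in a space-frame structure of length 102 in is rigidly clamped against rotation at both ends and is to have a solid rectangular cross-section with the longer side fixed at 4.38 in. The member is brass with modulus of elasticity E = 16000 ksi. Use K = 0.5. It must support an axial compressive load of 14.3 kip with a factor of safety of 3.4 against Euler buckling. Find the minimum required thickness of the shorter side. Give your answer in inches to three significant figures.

Required P_cr = n·P = 3.4 × 14.3 = 48.62 kip
L_e = K·L = 0.5 × 102 = 51.00 in
Required I = P_cr·L_e²/(π²E) = 4.862×10^4 × 51.00² / (π² × 1.60×10^7) = 0.8008 in⁴
Rectangle, weak axis: I_min = h·b³/12 with h = 4.38 in fixed  ⇒  b = (12I/h)^(1/3) = 1.30 in

b ≈ 1.30 in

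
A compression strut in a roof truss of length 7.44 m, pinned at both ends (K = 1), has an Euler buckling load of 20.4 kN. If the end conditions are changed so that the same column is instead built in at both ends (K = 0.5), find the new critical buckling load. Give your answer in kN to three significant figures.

P_cr ∝ 1/K², so P_cr,new = P_cr,old × (K_old/K_new)² = 20.4 × (1/0.5)²
= 20.4 × 4.000 = 81.6 kN

P_cr ≈ 81.6 kN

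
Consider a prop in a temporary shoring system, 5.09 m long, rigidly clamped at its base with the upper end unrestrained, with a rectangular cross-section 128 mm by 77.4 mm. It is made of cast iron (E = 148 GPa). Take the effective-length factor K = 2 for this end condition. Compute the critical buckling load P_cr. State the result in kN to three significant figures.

P_cr ≈ 69.7 kN

Buckling occurs about the weak axis: I_min = h·b³/12 with b = 77.4 mm (the shorter side).
I_min = 128×77.4³/12 = 4.946×10^6 mm⁴
I = 4.946×10^6 mm⁴ = 4.946×10^-6 m⁴
Effective length L_e = K·L = 2 × 5.09 = 10.18 m
P_cr = π²EI / L_e² = π² × 148×10⁹ × 4.946×10^-6 / 10.18² = 6.971×10^4 N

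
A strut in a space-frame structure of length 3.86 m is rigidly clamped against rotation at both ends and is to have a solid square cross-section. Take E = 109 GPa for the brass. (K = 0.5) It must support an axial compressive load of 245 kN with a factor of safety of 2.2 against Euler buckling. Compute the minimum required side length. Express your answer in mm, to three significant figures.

Required P_cr = n·P = 2.2 × 245 = 539.0 kN
L_e = K·L = 0.5 × 3.86 = 1.930 m
Required I = P_cr·L_e²/(π²E) = 5.390×10^5 × 1.930² / (π² × 1.09×10^11) = 1.866×10^-6 m⁴
I_req = 1.866×10^6 mm⁴
Solid square: I = a⁴/12  ⇒  a = (12I)^(1/4) = (12×1.866×10^6)^(1/4) = 68.8 mm

a ≈ 68.8 mm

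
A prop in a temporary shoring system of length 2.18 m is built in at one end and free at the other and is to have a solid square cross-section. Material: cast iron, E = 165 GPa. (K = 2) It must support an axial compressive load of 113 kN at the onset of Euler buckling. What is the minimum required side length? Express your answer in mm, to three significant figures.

L_e = K·L = 2 × 2.18 = 4.360 m
Required I = P_cr·L_e²/(π²E) = 1.130×10^5 × 4.360² / (π² × 1.65×10^11) = 1.319×10^-6 m⁴
I_req = 1.319×10^6 mm⁴
Solid square: I = a⁴/12  ⇒  a = (12I)^(1/4) = (12×1.319×10^6)^(1/4) = 63.1 mm

a ≈ 63.1 mm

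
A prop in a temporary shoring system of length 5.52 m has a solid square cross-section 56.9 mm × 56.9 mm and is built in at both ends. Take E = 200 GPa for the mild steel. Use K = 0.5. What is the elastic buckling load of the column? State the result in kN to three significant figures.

I = a⁴/12 = 56.9⁴/12 = 8.735×10^5 mm⁴
I = 8.735×10^5 mm⁴ = 8.735×10^-7 m⁴
Effective length L_e = K·L = 0.5 × 5.52 = 2.760 m
P_cr = π²EI / L_e² = π² × 200×10⁹ × 8.735×10^-7 / 2.760² = 2.263×10^5 N

P_cr ≈ 226 kN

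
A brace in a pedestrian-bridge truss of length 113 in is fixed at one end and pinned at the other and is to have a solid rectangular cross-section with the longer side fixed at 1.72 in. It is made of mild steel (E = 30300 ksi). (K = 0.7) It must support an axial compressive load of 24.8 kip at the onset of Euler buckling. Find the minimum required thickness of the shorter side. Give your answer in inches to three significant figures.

b ≈ 1.54 in

L_e = K·L = 0.7 × 113 = 79.10 in
Required I = P_cr·L_e²/(π²E) = 2.480×10^4 × 79.10² / (π² × 3.03×10^7) = 0.5189 in⁴
Rectangle, weak axis: I_min = h·b³/12 with h = 1.72 in fixed  ⇒  b = (12I/h)^(1/3) = 1.54 in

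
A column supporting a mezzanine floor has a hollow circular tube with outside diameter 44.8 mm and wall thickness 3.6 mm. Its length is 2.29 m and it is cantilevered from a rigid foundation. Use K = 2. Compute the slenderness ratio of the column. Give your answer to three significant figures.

Inner diameter d_i = 44.8 − 2×3.6 = 37.60 mm
I = π(d_o⁴ − d_i⁴)/64 = π(44.8⁴ − 37.60⁴)/64 = 9.962×10^4 mm⁴
A = 466.0 mm²;  r_min = √(I/A) = √(9.962×10^4/466.0) = 14.62 mm
L_e = K·L = 2 × 2.29 m = 4.580 m = 4580.0 mm
λ = L_e / r_min = 4580.0 / 14.62 = 313

λ ≈ 313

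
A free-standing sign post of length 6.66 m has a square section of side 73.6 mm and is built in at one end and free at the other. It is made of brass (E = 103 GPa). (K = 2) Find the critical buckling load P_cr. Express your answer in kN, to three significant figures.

P_cr ≈ 14.0 kN

I = a⁴/12 = 73.6⁴/12 = 2.445×10^6 mm⁴
I = 2.445×10^6 mm⁴ = 2.445×10^-6 m⁴
Effective length L_e = K·L = 2 × 6.66 = 13.32 m
P_cr = π²EI / L_e² = π² × 103×10⁹ × 2.445×10^-6 / 13.32² = 1.401×10^4 N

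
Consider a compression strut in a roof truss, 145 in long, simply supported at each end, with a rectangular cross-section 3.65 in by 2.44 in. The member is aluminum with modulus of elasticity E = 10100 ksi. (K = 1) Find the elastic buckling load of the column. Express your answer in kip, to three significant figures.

Buckling occurs about the weak axis: I_min = h·b³/12 with b = 2.44 in (the shorter side).
I_min = 3.65×2.44³/12 = 4.419 in⁴
Effective length L_e = K·L = 1 × 145 = 145.0 in
P_cr = π²EI / L_e² = π² × 10100×10³ × 4.419 / 145.0² = 2.095×10^4 lb

P_cr ≈ 20.9 kip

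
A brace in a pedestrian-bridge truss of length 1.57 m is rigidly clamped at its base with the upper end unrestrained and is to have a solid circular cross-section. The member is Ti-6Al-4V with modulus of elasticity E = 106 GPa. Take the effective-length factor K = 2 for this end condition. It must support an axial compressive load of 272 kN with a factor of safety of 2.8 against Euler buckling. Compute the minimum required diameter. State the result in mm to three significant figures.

d ≈ 110 mm

Required P_cr = n·P = 2.8 × 272 = 761.6 kN
L_e = K·L = 2 × 1.57 = 3.140 m
Required I = P_cr·L_e²/(π²E) = 7.616×10^5 × 3.140² / (π² × 1.06×10^11) = 7.178×10^-6 m⁴
I_req = 7.178×10^6 mm⁴
Solid circle: I = πd⁴/64  ⇒  d = (64I/π)^(1/4) = (64×7.178×10^6/π)^(1/4) = 110 mm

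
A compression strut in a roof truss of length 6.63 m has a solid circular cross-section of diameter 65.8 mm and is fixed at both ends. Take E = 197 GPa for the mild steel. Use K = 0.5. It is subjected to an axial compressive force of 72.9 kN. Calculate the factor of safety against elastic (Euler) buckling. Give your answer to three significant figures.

n ≈ 2.23

I = πd⁴/64 = π×65.8⁴/64 = 9.202×10^5 mm⁴
I = 9.202×10^5 mm⁴ = 9.202×10^-7 m⁴
Effective length L_e = K·L = 0.5 × 6.63 = 3.315 m
P_cr = π²EI / L_e² = π² × 197×10⁹ × 9.202×10^-7 / 3.315² = 1.628×10^5 N
Factor of safety n = P_cr / P = 162.81 / 72.9 = 2.23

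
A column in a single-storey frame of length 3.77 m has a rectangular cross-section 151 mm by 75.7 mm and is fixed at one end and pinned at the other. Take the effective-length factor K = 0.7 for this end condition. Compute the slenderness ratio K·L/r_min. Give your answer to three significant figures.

For a rectangle r_min = b/√12 = 75.7/√12 = 21.85 mm
L_e = K·L = 0.7 × 3.77 m = 2.639 m = 2639.0 mm
λ = L_e / r_min = 2639.0 / 21.85 = 121

λ ≈ 121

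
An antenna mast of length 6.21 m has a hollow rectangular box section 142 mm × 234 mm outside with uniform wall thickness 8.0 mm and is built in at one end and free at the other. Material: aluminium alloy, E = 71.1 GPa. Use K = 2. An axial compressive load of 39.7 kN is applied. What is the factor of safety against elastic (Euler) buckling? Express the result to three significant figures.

Inner dimensions: h_i = 234 − 2×8.0 = 218.0 mm, b_i = 142 − 2×8.0 = 126.0 mm
Weak-axis I_min = (h_o·b_o³ − h_i·b_i³)/12 with b_o = 142, b_i = 126.0 mm (shorter outer/inner sides).
I_min = (234×142³ − 218.0×126.0³)/12 = 1.949×10^7 mm⁴
I = 1.949×10^7 mm⁴ = 1.949×10^-5 m⁴
Effective length L_e = K·L = 2 × 6.21 = 12.42 m
P_cr = π²EI / L_e² = π² × 71.1×10⁹ × 1.949×10^-5 / 12.42² = 8.868×10^4 N
Factor of safety n = P_cr / P = 88.680 / 39.7 = 2.23

n ≈ 2.23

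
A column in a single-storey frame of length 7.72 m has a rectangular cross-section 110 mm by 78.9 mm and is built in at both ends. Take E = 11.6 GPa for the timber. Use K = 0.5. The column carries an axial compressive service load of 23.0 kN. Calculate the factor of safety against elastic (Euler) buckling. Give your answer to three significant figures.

n ≈ 1.50

Buckling occurs about the weak axis: I_min = h·b³/12 with b = 78.9 mm (the shorter side).
I_min = 110×78.9³/12 = 4.502×10^6 mm⁴
I = 4.502×10^6 mm⁴ = 4.502×10^-6 m⁴
Effective length L_e = K·L = 0.5 × 7.72 = 3.860 m
P_cr = π²EI / L_e² = π² × 11.6×10⁹ × 4.502×10^-6 / 3.860² = 3.460×10^4 N
Factor of safety n = P_cr / P = 34.596 / 23.0 = 1.50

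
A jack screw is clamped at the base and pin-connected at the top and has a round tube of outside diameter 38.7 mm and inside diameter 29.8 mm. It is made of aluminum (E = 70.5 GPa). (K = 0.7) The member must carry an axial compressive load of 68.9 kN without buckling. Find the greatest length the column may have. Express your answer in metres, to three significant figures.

L_max ≈ 1.21 m

d_o = 38.7 mm, d_i = 29.8 mm
I = π(d_o⁴ − d_i⁴)/64 = π(38.7⁴ − 29.80⁴)/64 = 7.140×10^4 mm⁴
I = 7.140×10^-8 m⁴
At the buckling limit P_cr = P = 6.890×10^4 N
From P_cr = π²EI/(K·L)²:  L = (1/K)·√(π²EI/P_cr) = (1/0.7)·√(π²×7.05×10^10×7.140×10^-8/6.890×10^4)
L = 1.21 m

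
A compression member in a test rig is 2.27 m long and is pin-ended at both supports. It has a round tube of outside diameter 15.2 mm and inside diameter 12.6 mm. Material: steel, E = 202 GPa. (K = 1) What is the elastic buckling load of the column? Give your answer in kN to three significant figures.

d_o = 15.2 mm, d_i = 12.6 mm
I = π(d_o⁴ − d_i⁴)/64 = π(15.2⁴ − 12.60⁴)/64 = 1.383×10^3 mm⁴
I = 1.383×10^3 mm⁴ = 1.383×10^-9 m⁴
Effective length L_e = K·L = 1 × 2.27 = 2.270 m
P_cr = π²EI / L_e² = π² × 202×10⁹ × 1.383×10^-9 / 2.270² = 535.1 N

P_cr ≈ 0.535 kN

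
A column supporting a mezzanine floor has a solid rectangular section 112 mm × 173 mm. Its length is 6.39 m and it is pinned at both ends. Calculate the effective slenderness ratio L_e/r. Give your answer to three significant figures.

λ ≈ 198

For a rectangle r_min = b/√12 = 112/√12 = 32.33 mm
L_e = K·L = 1 × 6.39 m = 6.390 m = 6390.0 mm
λ = L_e / r_min = 6390.0 / 32.33 = 198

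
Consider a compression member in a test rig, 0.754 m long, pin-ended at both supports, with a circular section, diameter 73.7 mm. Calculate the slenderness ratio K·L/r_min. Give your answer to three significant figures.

I = πd⁴/64 = π×73.7⁴/64 = 1.448×10^6 mm⁴
A = 4.266×10^3 mm²;  r_min = √(I/A) = √(1.448×10^6/4.266×10^3) = 18.42 mm
L_e = K·L = 1 × 0.754 m = 0.7540 m = 754.00 mm
λ = L_e / r_min = 754.00 / 18.42 = 40.9

λ ≈ 40.9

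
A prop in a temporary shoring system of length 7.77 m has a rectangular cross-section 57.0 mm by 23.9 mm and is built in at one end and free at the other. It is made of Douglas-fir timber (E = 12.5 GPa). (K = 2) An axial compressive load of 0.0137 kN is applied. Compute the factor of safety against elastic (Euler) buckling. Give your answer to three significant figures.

Buckling occurs about the weak axis: I_min = h·b³/12 with b = 23.9 mm (the shorter side).
I_min = 57.0×23.9³/12 = 6.485×10^4 mm⁴
I = 6.485×10^4 mm⁴ = 6.485×10^-8 m⁴
Effective length L_e = K·L = 2 × 7.77 = 15.54 m
P_cr = π²EI / L_e² = π² × 12.5×10⁹ × 6.485×10^-8 / 15.54² = 33.13 N
Factor of safety n = P_cr / P = 0.033128 / 0.0137 = 2.42

n ≈ 2.42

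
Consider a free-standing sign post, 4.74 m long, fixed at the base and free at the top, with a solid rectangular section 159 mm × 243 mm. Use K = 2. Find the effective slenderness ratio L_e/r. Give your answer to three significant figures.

For a rectangle r_min = b/√12 = 159/√12 = 45.90 mm
L_e = K·L = 2 × 4.74 m = 9.480 m = 9480.0 mm
λ = L_e / r_min = 9480.0 / 45.90 = 207

λ ≈ 207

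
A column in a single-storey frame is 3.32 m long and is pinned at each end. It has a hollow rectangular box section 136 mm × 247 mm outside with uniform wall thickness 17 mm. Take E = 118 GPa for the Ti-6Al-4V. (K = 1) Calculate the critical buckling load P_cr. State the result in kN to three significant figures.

Inner dimensions: h_i = 247 − 2×17 = 213.0 mm, b_i = 136 − 2×17 = 102.0 mm
Weak-axis I_min = (h_o·b_o³ − h_i·b_i³)/12 with b_o = 136, b_i = 102.0 mm (shorter outer/inner sides).
I_min = (247×136³ − 213.0×102.0³)/12 = 3.294×10^7 mm⁴
I = 3.294×10^7 mm⁴ = 3.294×10^-5 m⁴
Effective length L_e = K·L = 1 × 3.32 = 3.320 m
P_cr = π²EI / L_e² = π² × 118×10⁹ × 3.294×10^-5 / 3.320² = 3.480×10^6 N

P_cr ≈ 3480 kN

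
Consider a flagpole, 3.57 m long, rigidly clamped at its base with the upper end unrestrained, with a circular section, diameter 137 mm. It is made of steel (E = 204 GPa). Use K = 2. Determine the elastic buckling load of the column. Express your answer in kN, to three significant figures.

P_cr ≈ 683 kN

I = πd⁴/64 = π×137⁴/64 = 1.729×10^7 mm⁴
I = 1.729×10^7 mm⁴ = 1.729×10^-5 m⁴
Effective length L_e = K·L = 2 × 3.57 = 7.140 m
P_cr = π²EI / L_e² = π² × 204×10⁹ × 1.729×10^-5 / 7.140² = 6.829×10^5 N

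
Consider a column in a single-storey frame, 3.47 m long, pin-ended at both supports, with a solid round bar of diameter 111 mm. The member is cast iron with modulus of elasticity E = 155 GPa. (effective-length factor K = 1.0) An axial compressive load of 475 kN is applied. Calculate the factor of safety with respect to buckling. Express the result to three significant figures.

I = πd⁴/64 = π×111⁴/64 = 7.452×10^6 mm⁴
I = 7.452×10^6 mm⁴ = 7.452×10^-6 m⁴
Effective length L_e = K·L = 1 × 3.47 = 3.470 m
P_cr = π²EI / L_e² = π² × 155×10⁹ × 7.452×10^-6 / 3.470² = 9.467×10^5 N
Factor of safety n = P_cr / P = 946.75 / 475 = 1.99

n ≈ 1.99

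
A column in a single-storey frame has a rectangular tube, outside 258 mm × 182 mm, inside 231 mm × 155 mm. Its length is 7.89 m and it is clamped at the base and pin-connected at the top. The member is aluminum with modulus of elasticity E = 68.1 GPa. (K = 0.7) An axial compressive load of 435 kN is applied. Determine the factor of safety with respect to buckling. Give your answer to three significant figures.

Weak-axis I_min = (h_o·b_o³ − h_i·b_i³)/12 with b_o = 182, b_i = 155.0 mm (shorter outer/inner sides).
I_min = (258×182³ − 231.0×155.0³)/12 = 5.793×10^7 mm⁴
I = 5.793×10^7 mm⁴ = 5.793×10^-5 m⁴
Effective length L_e = K·L = 0.7 × 7.89 = 5.523 m
P_cr = π²EI / L_e² = π² × 68.1×10⁹ × 5.793×10^-5 / 5.523² = 1.276×10^6 N
Factor of safety n = P_cr / P = 1276.4 / 435 = 2.93

n ≈ 2.93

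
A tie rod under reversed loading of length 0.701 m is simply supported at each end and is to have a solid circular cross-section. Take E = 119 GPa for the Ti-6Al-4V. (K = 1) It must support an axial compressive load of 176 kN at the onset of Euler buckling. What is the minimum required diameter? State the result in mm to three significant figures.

d ≈ 35.0 mm

L_e = K·L = 1 × 0.701 = 0.7010 m
Required I = P_cr·L_e²/(π²E) = 1.760×10^5 × 0.7010² / (π² × 1.19×10^11) = 7.364×10^-8 m⁴
I_req = 7.364×10^4 mm⁴
Solid circle: I = πd⁴/64  ⇒  d = (64I/π)^(1/4) = (64×7.364×10^4/π)^(1/4) = 35.0 mm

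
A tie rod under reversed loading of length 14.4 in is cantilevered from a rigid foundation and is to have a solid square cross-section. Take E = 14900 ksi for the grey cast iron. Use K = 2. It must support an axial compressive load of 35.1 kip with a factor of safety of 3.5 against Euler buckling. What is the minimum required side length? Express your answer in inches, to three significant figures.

a ≈ 1.70 in

Required P_cr = n·P = 3.5 × 35.1 = 122.8 kip
L_e = K·L = 2 × 14.4 = 28.80 in
Required I = P_cr·L_e²/(π²E) = 1.228×10^5 × 28.80² / (π² × 1.49×10^7) = 0.6929 in⁴
Solid square: I = a⁴/12  ⇒  a = (12I)^(1/4) = (12×0.6929)^(1/4) = 1.70 in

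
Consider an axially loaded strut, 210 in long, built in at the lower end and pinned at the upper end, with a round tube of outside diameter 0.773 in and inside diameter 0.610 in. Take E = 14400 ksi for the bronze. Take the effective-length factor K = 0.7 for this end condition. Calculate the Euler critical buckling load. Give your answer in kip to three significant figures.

d_o = 0.773 in, d_i = 0.610 in
I = π(d_o⁴ − d_i⁴)/64 = π(0.773⁴ − 0.6100⁴)/64 = 1.073×10^-2 in⁴
Effective length L_e = K·L = 0.7 × 210 = 147.0 in
P_cr = π²EI / L_e² = π² × 14400×10³ × 1.073×10^-2 / 147.0² = 70.57 lb

P_cr ≈ 0.0706 kip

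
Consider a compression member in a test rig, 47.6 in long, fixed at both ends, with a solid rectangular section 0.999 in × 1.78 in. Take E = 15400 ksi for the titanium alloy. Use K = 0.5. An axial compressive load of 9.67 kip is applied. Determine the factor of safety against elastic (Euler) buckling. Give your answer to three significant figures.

n ≈ 4.10

Buckling occurs about the weak axis: I_min = h·b³/12 with b = 0.999 in (the shorter side).
I_min = 1.78×0.999³/12 = 0.1479 in⁴
Effective length L_e = K·L = 0.5 × 47.6 = 23.80 in
P_cr = π²EI / L_e² = π² × 15400×10³ × 0.1479 / 23.80² = 3.968×10^4 lb
Factor of safety n = P_cr / P = 39.683 / 9.67 = 4.10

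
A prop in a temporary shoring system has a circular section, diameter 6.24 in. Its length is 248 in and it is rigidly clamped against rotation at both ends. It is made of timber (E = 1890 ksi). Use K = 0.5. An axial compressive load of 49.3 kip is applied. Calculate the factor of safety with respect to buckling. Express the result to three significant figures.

I = πd⁴/64 = π×6.24⁴/64 = 74.42 in⁴
Effective length L_e = K·L = 0.5 × 248 = 124.0 in
P_cr = π²EI / L_e² = π² × 1890×10³ × 74.42 / 124.0² = 9.029×10^4 lb
Factor of safety n = P_cr / P = 90.287 / 49.3 = 1.83

n ≈ 1.83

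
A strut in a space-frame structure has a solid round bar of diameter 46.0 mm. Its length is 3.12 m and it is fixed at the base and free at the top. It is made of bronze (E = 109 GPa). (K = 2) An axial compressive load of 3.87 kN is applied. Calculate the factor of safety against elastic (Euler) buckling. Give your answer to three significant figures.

I = πd⁴/64 = π×46.0⁴/64 = 2.198×10^5 mm⁴
I = 2.198×10^5 mm⁴ = 2.198×10^-7 m⁴
Effective length L_e = K·L = 2 × 3.12 = 6.240 m
P_cr = π²EI / L_e² = π² × 109×10⁹ × 2.198×10^-7 / 6.240² = 6.072×10^3 N
Factor of safety n = P_cr / P = 6.0724 / 3.87 = 1.57

n ≈ 1.57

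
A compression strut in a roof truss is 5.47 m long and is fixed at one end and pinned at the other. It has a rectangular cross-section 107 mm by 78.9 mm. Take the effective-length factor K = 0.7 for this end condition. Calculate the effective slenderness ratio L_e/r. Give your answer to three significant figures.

λ ≈ 168

For a rectangle r_min = b/√12 = 78.9/√12 = 22.78 mm
L_e = K·L = 0.7 × 5.47 m = 3.829 m = 3829.0 mm
λ = L_e / r_min = 3829.0 / 22.78 = 168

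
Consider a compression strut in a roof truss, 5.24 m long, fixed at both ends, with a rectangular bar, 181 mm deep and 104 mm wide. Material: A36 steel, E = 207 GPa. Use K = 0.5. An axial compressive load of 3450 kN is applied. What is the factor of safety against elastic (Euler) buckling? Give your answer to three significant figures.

n ≈ 1.46

Buckling occurs about the weak axis: I_min = h·b³/12 with b = 104 mm (the shorter side).
I_min = 181×104³/12 = 1.697×10^7 mm⁴
I = 1.697×10^7 mm⁴ = 1.697×10^-5 m⁴
Effective length L_e = K·L = 0.5 × 5.24 = 2.620 m
P_cr = π²EI / L_e² = π² × 207×10⁹ × 1.697×10^-5 / 2.620² = 5.050×10^6 N
Factor of safety n = P_cr / P = 5049.7 / 3450 = 1.46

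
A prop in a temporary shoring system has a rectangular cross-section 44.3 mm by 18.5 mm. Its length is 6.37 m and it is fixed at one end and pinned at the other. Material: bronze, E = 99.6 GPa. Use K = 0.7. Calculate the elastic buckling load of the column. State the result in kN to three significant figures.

Buckling occurs about the weak axis: I_min = h·b³/12 with b = 18.5 mm (the shorter side).
I_min = 44.3×18.5³/12 = 2.337×10^4 mm⁴
I = 2.337×10^4 mm⁴ = 2.337×10^-8 m⁴
Effective length L_e = K·L = 0.7 × 6.37 = 4.459 m
P_cr = π²EI / L_e² = π² × 99.6×10⁹ × 2.337×10^-8 / 4.459² = 1.156×10^3 N

P_cr ≈ 1.16 kN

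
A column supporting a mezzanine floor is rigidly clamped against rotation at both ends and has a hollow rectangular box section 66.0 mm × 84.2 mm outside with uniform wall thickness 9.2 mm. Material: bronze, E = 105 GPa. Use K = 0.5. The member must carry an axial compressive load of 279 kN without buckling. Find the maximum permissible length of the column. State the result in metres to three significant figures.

Inner dimensions: h_i = 84.2 − 2×9.2 = 65.80 mm, b_i = 66.0 − 2×9.2 = 47.60 mm
Weak-axis I_min = (h_o·b_o³ − h_i·b_i³)/12 with b_o = 66.0, b_i = 47.60 mm (shorter outer/inner sides).
I_min = (84.2×66.0³ − 65.80×47.60³)/12 = 1.426×10^6 mm⁴
I = 1.426×10^-6 m⁴
At the buckling limit P_cr = P = 2.790×10^5 N
From P_cr = π²EI/(K·L)²:  L = (1/K)·√(π²EI/P_cr) = (1/0.5)·√(π²×1.05×10^11×1.426×10^-6/2.790×10^5)
L = 4.60 m

L_max ≈ 4.60 m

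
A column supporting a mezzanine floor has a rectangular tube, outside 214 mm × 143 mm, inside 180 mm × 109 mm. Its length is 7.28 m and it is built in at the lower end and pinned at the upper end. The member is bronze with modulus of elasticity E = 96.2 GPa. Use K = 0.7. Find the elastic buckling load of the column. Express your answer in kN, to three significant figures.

P_cr ≈ 1200 kN

Weak-axis I_min = (h_o·b_o³ − h_i·b_i³)/12 with b_o = 143, b_i = 109.0 mm (shorter outer/inner sides).
I_min = (214×143³ − 180.0×109.0³)/12 = 3.272×10^7 mm⁴
I = 3.272×10^7 mm⁴ = 3.272×10^-5 m⁴
Effective length L_e = K·L = 0.7 × 7.28 = 5.096 m
P_cr = π²EI / L_e² = π² × 96.2×10⁹ × 3.272×10^-5 / 5.096² = 1.196×10^6 N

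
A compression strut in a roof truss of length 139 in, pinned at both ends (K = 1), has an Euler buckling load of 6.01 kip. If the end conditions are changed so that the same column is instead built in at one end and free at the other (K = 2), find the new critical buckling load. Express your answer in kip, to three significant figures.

P_cr ≈ 1.50 kip

P_cr ∝ 1/K², so P_cr,new = P_cr,old × (K_old/K_new)² = 6.01 × (1/2)²
= 6.01 × 0.2500 = 1.50 kip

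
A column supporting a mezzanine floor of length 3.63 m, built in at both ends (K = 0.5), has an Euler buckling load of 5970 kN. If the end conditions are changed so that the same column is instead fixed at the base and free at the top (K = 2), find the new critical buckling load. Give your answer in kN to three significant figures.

P_cr ∝ 1/K², so P_cr,new = P_cr,old × (K_old/K_new)² = 5970 × (0.5/2)²
= 5970 × 0.06250 = 373 kN

P_cr ≈ 373 kN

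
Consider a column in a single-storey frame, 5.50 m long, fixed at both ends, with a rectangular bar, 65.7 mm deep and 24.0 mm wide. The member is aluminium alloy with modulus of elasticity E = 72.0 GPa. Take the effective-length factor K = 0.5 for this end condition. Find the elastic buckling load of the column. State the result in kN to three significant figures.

P_cr ≈ 7.11 kN

Buckling occurs about the weak axis: I_min = h·b³/12 with b = 24.0 mm (the shorter side).
I_min = 65.7×24.0³/12 = 7.569×10^4 mm⁴
I = 7.569×10^4 mm⁴ = 7.569×10^-8 m⁴
Effective length L_e = K·L = 0.5 × 5.50 = 2.750 m
P_cr = π²EI / L_e² = π² × 72.0×10⁹ × 7.569×10^-8 / 2.750² = 7.112×10^3 N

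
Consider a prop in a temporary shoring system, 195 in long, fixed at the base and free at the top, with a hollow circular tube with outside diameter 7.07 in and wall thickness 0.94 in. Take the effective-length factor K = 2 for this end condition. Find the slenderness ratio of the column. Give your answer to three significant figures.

λ ≈ 178

Inner diameter d_i = 7.07 − 2×0.94 = 5.190 in
I = π(d_o⁴ − d_i⁴)/64 = π(7.07⁴ − 5.190⁴)/64 = 87.03 in⁴
A = 18.10 in²;  r_min = √(I/A) = √(87.03/18.10) = 2.193 in
L_e = K·L = 2 × 195 = 390.0 in
λ = L_e / r_min = 390.00 / 2.193 = 178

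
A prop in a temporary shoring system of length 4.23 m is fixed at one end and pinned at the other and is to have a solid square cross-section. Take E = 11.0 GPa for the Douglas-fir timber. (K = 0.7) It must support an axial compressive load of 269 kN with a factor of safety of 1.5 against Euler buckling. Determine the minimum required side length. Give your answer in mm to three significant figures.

a ≈ 141 mm

Required P_cr = n·P = 1.5 × 269 = 403.5 kN
L_e = K·L = 0.7 × 4.23 = 2.961 m
Required I = P_cr·L_e²/(π²E) = 4.035×10^5 × 2.961² / (π² × 1.10×10^10) = 3.259×10^-5 m⁴
I_req = 3.259×10^7 mm⁴
Solid square: I = a⁴/12  ⇒  a = (12I)^(1/4) = (12×3.259×10^7)^(1/4) = 141 mm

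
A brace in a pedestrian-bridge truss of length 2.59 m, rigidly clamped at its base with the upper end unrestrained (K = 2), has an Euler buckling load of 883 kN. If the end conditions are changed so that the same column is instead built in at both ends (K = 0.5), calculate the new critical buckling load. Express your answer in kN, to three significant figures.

P_cr ≈ 14100 kN

P_cr ∝ 1/K², so P_cr,new = P_cr,old × (K_old/K_new)² = 883 × (2/0.5)²
= 883 × 16.00 = 14100 kN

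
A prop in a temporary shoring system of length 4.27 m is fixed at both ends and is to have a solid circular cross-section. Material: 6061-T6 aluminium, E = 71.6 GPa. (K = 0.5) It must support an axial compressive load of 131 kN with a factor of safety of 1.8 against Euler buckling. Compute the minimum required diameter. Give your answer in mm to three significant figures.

Required P_cr = n·P = 1.8 × 131 = 235.8 kN
L_e = K·L = 0.5 × 4.27 = 2.135 m
Required I = P_cr·L_e²/(π²E) = 2.358×10^5 × 2.135² / (π² × 7.16×10^10) = 1.521×10^-6 m⁴
I_req = 1.521×10^6 mm⁴
Solid circle: I = πd⁴/64  ⇒  d = (64I/π)^(1/4) = (64×1.521×10^6/π)^(1/4) = 74.6 mm

d ≈ 74.6 mm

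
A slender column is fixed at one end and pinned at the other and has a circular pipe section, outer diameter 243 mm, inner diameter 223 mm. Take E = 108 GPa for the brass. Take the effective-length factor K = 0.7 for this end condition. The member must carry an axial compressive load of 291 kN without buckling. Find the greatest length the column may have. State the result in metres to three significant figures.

d_o = 243 mm, d_i = 223 mm
I = π(d_o⁴ − d_i⁴)/64 = π(243⁴ − 223.0⁴)/64 = 4.977×10^7 mm⁴
I = 4.977×10^-5 m⁴
At the buckling limit P_cr = P = 2.910×10^5 N
From P_cr = π²EI/(K·L)²:  L = (1/K)·√(π²EI/P_cr) = (1/0.7)·√(π²×1.08×10^11×4.977×10^-5/2.910×10^5)
L = 19.3 m

L_max ≈ 19.3 m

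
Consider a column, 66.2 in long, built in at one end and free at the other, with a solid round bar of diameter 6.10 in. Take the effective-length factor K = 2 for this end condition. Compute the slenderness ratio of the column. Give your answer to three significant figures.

λ ≈ 86.8

I = πd⁴/64 = π×6.10⁴/64 = 67.97 in⁴
A = 29.22 in²;  r_min = √(I/A) = √(67.97/29.22) = 1.525 in
L_e = K·L = 2 × 66.2 = 132.4 in
λ = L_e / r_min = 132.40 / 1.525 = 86.8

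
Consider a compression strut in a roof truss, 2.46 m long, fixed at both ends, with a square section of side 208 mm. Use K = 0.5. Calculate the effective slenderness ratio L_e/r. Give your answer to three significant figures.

For a square r = a/√12 = 208/√12 = 60.04 mm
L_e = K·L = 0.5 × 2.46 m = 1.230 m = 1230.0 mm
λ = L_e / r_min = 1230.0 / 60.04 = 20.5

λ ≈ 20.5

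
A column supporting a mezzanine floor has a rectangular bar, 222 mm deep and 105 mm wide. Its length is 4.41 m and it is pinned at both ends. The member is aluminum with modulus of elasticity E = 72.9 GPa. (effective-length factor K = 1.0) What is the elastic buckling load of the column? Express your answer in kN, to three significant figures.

Buckling occurs about the weak axis: I_min = h·b³/12 with b = 105 mm (the shorter side).
I_min = 222×105³/12 = 2.142×10^7 mm⁴
I = 2.142×10^7 mm⁴ = 2.142×10^-5 m⁴
Effective length L_e = K·L = 1 × 4.41 = 4.410 m
P_cr = π²EI / L_e² = π² × 72.9×10⁹ × 2.142×10^-5 / 4.410² = 7.923×10^5 N

P_cr ≈ 792 kN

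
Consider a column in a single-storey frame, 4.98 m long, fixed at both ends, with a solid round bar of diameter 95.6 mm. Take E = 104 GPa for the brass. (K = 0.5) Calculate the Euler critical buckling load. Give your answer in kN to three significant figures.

I = πd⁴/64 = π×95.6⁴/64 = 4.100×10^6 mm⁴
I = 4.100×10^6 mm⁴ = 4.100×10^-6 m⁴
Effective length L_e = K·L = 0.5 × 4.98 = 2.490 m
P_cr = π²EI / L_e² = π² × 104×10⁹ × 4.100×10^-6 / 2.490² = 6.788×10^5 N

P_cr ≈ 679 kN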